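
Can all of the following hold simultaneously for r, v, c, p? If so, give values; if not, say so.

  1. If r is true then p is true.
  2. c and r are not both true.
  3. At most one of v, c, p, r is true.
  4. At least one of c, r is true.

r = False, v = False, c = True, p = False

  (1) r=F ⇒ p: vacuous ✓
  (2) c=T, r=F — not both ✓
  (3) {v, c, p, r}: 1 true — at most one ✓
  (4) {c, r}: 1 true — at least one ✓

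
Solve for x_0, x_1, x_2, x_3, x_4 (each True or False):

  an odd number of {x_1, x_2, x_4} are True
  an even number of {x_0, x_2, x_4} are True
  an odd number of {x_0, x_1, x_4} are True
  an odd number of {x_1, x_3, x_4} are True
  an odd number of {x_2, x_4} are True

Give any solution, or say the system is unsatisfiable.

x_0=T; x_1=F; x_2=T; x_3=T; x_4=F

{x_1, x_2, x_4}: 1 true → odd ✓
{x_0, x_2, x_4}: 2 true → even ✓
{x_0, x_1, x_4}: 1 true → odd ✓
{x_1, x_3, x_4}: 1 true → odd ✓
{x_2, x_4}: 1 true → odd ✓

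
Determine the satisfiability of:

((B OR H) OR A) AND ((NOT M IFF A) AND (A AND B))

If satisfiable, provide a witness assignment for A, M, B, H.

A=T; M=F; B=T; H=T

  (B OR H) OR A = True
    B OR H = True
  (NOT M IFF A) AND (A AND B) = True
    NOT M IFF A = True
      NOT M = True
    A AND B = True
Both conjuncts True, so the formula holds.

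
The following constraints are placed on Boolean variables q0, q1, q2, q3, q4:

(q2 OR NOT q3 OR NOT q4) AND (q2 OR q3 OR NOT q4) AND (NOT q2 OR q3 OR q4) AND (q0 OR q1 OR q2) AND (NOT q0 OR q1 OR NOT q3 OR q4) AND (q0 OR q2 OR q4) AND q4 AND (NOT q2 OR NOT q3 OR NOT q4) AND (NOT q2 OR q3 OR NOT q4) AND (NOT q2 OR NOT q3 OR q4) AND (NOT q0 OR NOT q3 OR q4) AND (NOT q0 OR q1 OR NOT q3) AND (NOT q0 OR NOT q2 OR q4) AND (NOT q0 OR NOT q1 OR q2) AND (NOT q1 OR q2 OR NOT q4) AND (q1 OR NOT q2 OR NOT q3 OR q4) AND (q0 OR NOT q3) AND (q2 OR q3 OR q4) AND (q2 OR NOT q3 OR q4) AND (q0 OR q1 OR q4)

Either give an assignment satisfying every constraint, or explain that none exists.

The formula is unsatisfiable.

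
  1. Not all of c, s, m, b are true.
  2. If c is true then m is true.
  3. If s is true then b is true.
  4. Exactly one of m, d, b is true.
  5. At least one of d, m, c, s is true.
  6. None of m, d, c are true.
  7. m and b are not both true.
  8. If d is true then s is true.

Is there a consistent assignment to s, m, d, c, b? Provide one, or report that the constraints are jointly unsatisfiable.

s=T, m=F, d=F, c=F, b=T

  (1) {c, s, m, b}: 2/4 true — not all ✓
  (2) c=F ⇒ m: vacuous ✓
  (3) s=T ⇒ b: T ✓
  (4) {m, d, b}: 1 true — exactly one ✓
  (5) {d, m, c, s}: 1 true — at least one ✓
  (6) {m, d, c}: 0 true — none ✓
  (7) m=F, b=T — not both ✓
  (8) d=F ⇒ s: vacuous ✓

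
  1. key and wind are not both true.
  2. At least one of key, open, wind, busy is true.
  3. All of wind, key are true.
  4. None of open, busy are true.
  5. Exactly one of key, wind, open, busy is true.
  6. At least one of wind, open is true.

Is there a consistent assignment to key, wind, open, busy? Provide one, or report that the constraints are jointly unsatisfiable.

Unsatisfiable — no assignment works.

Case key = True:
  (1) with key=T forces wind = False.
  Constraint (3) is violated (wind=F) — contradiction.
Case key = False:
  Constraint (3) is violated (key=F) — contradiction.
Both cases fail — unsatisfiable.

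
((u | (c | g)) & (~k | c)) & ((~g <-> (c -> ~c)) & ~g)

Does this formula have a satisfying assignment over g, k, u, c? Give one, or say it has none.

g = False, k = False, u = True, c = False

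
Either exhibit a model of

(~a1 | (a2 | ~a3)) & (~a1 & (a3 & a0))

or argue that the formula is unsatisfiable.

a0: True, a1: False, a2: False, a3: True

  ~a1 | (a2 | ~a3) = True
    ~a1 = True
    a2 | ~a3 = False
      ~a3 = False
  ~a1 & (a3 & a0) = True
    ~a1 = True
    a3 & a0 = True
Both conjuncts True, so the formula holds.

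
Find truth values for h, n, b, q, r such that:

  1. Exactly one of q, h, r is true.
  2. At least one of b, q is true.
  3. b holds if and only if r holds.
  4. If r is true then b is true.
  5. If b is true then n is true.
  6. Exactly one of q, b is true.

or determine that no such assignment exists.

h = False; n = True; b = True; q = False; r = True

  (1) {q, h, r}: 1 true — exactly one ✓
  (2) {b, q}: 1 true — at least one ✓
  (3) b=T, r=T — same ✓
  (4) r=T ⇒ b: T ✓
  (5) b=T ⇒ n: T ✓
  (6) {q, b}: 1 true — exactly one ✓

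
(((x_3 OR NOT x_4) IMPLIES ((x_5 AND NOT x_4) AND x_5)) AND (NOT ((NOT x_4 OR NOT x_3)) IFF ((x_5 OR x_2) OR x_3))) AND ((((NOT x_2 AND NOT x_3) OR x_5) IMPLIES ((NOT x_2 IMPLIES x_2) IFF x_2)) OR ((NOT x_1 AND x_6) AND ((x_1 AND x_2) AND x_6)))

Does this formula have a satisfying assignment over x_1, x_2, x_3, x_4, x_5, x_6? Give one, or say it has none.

x_1=F, x_2=F, x_3=F, x_4=T, x_5=F, x_6=F

  ((x_3 OR NOT x_4) IMPLIES ((x_5 AND NOT x_4) AND x_5)) AND (NOT ((NOT x_4 OR NOT x_3)) IFF ((x_5 OR x_2) OR x_3)) = True
    (x_3 OR NOT x_4) IMPLIES ((x_5 AND NOT x_4) AND x_5) = True
      x_3 OR NOT x_4 = False
        NOT x_4 = False
      (x_5 AND NOT x_4) AND x_5 = False
        x_5 AND NOT x_4 = False
          NOT x_4 = False
    NOT ((NOT x_4 OR NOT x_3)) IFF ((x_5 OR x_2) OR x_3) = True
      NOT ((NOT x_4 OR NOT x_3)) = False
        NOT x_4 OR NOT x_3 = True
          NOT x_4 = False
          NOT x_3 = True
      (x_5 OR x_2) OR x_3 = False
        x_5 OR x_2 = False
  (((NOT x_2 AND NOT x_3) OR x_5) IMPLIES ((NOT x_2 IMPLIES x_2) IFF x_2)) OR ((NOT x_1 AND x_6) AND ((x_1 AND x_2) AND x_6)) = True
    ((NOT x_2 AND NOT x_3) OR x_5) IMPLIES ((NOT x_2 IMPLIES x_2) IFF x_2) = True
      (NOT x_2 AND NOT x_3) OR x_5 = True
        NOT x_2 AND NOT x_3 = True
          NOT x_2 = True
          NOT x_3 = True
      (NOT x_2 IMPLIES x_2) IFF x_2 = True
        NOT x_2 IMPLIES x_2 = False
          NOT x_2 = True
    (NOT x_1 AND x_6) AND ((x_1 AND x_2) AND x_6) = False
      NOT x_1 AND x_6 = False
        NOT x_1 = True
      (x_1 AND x_2) AND x_6 = False
        x_1 AND x_2 = False
Both conjuncts True, so the formula holds.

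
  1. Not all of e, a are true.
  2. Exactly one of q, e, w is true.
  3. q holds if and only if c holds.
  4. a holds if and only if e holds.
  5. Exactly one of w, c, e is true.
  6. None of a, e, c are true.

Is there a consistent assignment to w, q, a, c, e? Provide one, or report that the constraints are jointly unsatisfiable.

w=T, q=F, a=F, c=F, e=F

  (1) {e, a}: 0/2 true — not all ✓
  (2) {q, e, w}: 1 true — exactly one ✓
  (3) q=F, c=F — same ✓
  (4) a=F, e=F — same ✓
  (5) {w, c, e}: 1 true — exactly one ✓
  (6) {a, e, c}: 0 true — none ✓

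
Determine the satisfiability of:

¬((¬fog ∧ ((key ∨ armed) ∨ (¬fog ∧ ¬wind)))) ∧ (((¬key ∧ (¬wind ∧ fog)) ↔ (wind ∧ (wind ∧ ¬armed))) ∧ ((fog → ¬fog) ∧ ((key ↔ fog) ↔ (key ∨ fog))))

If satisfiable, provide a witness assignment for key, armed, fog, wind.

UNSATISFIABLE

Case fog = True: the conjunct fog → ¬fog becomes True → ¬True = False.
Case fog = False: the formula simplifies to ¬(((key ∨ armed) ∨ ¬wind)) ∧ (¬((wind ∧ (wind ∧ ¬armed))) ∧ (¬key ↔ key)).
  key = True: the conjunct ¬(((key ∨ armed) ∨ ¬wind)) becomes ¬((True ∨ ¬wind)) = False.
  key = False: the conjunct ¬key ↔ key becomes ¬False ↔ False = False.
Both cases fail — unsatisfiable.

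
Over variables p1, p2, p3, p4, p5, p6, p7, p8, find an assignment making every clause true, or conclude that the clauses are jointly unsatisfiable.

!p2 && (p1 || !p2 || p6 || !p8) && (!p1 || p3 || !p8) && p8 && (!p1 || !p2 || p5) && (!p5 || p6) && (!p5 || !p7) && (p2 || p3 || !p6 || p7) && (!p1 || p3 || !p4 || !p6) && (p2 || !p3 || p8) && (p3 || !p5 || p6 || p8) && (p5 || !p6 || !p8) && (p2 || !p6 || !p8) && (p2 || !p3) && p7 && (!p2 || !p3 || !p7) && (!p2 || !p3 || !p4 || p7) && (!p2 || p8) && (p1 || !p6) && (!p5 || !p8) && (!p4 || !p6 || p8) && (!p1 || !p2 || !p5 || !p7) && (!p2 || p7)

Unit clause (!p2) forces p2 = False.
Unit clause (p8) forces p8 = True.
In (p2 || !p6 || !p8) only !p6 is left, so p6 = False.
In (p2 || !p3) only !p3 is left, so p3 = False.
Unit clause (p7) forces p7 = True.
In (!p5 || !p8) only !p5 is left, so p5 = False.
In (!p1 || p3 || !p8) only !p1 is left, so p1 = False.
Set p4 = True.
All clauses satisfied.

p1: False; p2: False; p3: False; p4: True; p5: False; p6: False; p7: True; p8: True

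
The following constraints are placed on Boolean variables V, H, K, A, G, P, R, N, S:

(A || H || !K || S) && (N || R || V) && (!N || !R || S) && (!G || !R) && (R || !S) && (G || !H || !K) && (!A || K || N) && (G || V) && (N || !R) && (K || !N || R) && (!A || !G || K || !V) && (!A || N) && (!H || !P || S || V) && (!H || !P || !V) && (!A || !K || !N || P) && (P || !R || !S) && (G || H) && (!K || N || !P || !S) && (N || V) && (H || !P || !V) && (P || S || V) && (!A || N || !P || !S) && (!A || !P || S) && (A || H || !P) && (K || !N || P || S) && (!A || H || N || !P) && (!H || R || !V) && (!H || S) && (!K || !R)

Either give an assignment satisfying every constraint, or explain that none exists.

V = True, H = False, K = False, A = False, G = True, P = False, R = False, N = False, S = False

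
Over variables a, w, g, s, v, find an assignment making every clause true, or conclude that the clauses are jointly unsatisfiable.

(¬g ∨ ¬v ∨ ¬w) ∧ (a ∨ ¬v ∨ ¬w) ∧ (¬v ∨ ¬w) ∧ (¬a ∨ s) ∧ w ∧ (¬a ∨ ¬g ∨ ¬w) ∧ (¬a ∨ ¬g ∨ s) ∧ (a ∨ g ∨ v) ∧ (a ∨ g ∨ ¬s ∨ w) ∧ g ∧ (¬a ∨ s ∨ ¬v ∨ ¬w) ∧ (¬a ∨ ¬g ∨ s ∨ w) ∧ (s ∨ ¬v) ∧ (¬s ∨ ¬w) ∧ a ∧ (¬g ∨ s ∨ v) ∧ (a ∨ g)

Unsatisfiable — no assignment works.

Case a = True:
  (¬a ∨ s) forces s = True.
  (w) forces w = True.
  Clause (¬s ∨ ¬w) is falsified — contradiction.
Case a = False:
  Clause (a) is falsified — contradiction.
Both cases fail, so the formula is unsatisfiable.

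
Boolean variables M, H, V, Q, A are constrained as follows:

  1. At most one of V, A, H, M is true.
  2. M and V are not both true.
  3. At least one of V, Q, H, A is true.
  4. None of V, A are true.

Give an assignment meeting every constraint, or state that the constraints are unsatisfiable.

M = True, H = False, V = False, Q = True, A = False

  (1) {V, A, H, M}: 1 true — at most one ✓
  (2) M=T, V=F — not both ✓
  (3) {V, Q, H, A}: 1 true — at least one ✓
  (4) {V, A}: 0 true — none ✓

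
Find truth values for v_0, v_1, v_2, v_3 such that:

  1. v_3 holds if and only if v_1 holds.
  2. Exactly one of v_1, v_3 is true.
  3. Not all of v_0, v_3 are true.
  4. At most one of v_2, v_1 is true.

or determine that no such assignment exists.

The formula is unsatisfiable.

Case v_1 = True:
  (1) with v_1=T forces v_3 = True.
  Constraint (2) is violated (v_1=T, v_3=T) — contradiction.
Case v_1 = False:
  (1) with v_1=F forces v_3 = False.
  Constraint (2) is violated (v_1=F, v_3=F) — contradiction.
Both cases fail — unsatisfiable.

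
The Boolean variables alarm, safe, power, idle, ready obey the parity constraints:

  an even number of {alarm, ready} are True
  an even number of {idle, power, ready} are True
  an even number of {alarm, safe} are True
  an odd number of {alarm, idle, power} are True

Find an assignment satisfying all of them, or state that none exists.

No satisfying assignment exists.

Adding constraints 1, 2, 4 mod 2: every variable appears an even number of times on the left, so the left side is 0.
But the right sides sum to 1 (mod 2). 0 ≠ 1 — the system is inconsistent.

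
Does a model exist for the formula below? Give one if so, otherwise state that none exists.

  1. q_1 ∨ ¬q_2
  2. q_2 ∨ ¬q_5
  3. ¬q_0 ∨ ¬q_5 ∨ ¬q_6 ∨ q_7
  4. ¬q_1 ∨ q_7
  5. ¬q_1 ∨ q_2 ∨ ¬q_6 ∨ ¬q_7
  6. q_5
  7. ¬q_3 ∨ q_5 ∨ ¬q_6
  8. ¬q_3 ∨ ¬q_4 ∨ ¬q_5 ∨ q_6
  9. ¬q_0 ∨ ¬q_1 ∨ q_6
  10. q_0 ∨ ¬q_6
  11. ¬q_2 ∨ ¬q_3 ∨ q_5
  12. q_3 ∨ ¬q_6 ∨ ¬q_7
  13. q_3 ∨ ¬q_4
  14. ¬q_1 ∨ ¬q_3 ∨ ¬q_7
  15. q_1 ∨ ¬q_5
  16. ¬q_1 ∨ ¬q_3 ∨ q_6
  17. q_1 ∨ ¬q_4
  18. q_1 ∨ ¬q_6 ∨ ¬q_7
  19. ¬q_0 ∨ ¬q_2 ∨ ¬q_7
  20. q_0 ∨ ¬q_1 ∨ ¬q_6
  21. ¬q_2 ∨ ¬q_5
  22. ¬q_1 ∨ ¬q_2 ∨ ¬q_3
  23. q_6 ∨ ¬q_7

No satisfying assignment exists.

Case q_5 = True:
  (q_2 ∨ ¬q_5) forces q_2 = True.
  Clause (¬q_2 ∨ ¬q_5) is falsified — contradiction.
Case q_5 = False:
  Clause (q_5) is falsified — contradiction.
Both cases fail, so the formula is unsatisfiable.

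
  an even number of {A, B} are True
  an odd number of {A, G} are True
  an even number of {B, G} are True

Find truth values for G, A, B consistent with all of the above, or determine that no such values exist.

Adding constraints 1, 2, 3 mod 2: every variable appears an even number of times on the left, so the left side is 0.
But the right sides sum to 1 (mod 2). 0 ≠ 1 — the system is inconsistent.

The formula is unsatisfiable.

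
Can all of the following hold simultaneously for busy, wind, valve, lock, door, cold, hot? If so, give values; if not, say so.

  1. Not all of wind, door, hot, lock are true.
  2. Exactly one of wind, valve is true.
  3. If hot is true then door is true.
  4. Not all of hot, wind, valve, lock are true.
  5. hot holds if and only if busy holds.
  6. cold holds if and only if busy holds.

busy = False, wind = False, valve = True, lock = True, door = True, cold = False, hot = False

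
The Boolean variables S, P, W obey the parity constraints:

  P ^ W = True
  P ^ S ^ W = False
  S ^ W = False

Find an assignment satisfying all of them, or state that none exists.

S = True, P = False, W = True

P ^ W = F ^ T = True ✓
P ^ S ^ W = F ^ T ^ T = False ✓
S ^ W = T ^ T = False ✓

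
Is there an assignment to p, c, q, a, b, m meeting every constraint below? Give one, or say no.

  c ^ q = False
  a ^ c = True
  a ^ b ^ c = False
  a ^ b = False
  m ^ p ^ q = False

p = True; c = False; q = False; a = True; b = True; m = True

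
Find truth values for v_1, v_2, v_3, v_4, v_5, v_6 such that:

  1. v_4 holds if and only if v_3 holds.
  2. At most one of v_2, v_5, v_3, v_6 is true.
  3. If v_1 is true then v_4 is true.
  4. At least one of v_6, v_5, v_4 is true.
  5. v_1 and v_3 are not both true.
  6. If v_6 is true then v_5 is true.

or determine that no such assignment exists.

v_1 = False; v_2 = False; v_3 = False; v_4 = False; v_5 = True; v_6 = False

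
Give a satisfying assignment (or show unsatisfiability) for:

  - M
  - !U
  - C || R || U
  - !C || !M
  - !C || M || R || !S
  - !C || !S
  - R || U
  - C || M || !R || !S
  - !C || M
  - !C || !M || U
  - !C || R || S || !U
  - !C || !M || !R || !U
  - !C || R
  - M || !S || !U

Unit clause (M) forces M = True.
Unit clause (!U) forces U = False.
In (!C || !M) only !C is left, so C = False.
In (R || U) only R is left, so R = True.
Set S = False.
All clauses satisfied.

C=F; R=T; S=F; M=T; U=F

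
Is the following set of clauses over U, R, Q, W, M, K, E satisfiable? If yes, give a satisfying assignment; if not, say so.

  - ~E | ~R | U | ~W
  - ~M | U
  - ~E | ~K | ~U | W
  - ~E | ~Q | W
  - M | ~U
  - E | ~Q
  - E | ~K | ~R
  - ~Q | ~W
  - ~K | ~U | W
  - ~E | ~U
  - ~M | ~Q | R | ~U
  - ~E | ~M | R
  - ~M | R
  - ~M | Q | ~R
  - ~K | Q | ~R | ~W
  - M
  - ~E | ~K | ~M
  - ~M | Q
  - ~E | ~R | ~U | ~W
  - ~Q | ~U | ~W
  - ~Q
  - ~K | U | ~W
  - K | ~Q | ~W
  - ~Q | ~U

UNSATISFIABLE

Case Q = True:
  Clause (~Q) is falsified — contradiction.
Case Q = False:
  (M) forces M = True.
  Clause (~M | Q) is falsified — contradiction.
Both cases fail, so the formula is unsatisfiable.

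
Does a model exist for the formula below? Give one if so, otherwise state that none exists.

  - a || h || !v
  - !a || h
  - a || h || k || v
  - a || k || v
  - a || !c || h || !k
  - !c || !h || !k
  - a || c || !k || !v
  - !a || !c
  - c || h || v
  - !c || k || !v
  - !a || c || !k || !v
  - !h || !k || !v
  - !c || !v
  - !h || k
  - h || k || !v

h: True; k: True; a: False; v: False; c: False

Try h = False:
  (!a || h) forces a = False.
  (a || h || !v) forces v = False.
  (a || h || k || v) forces k = True.
  (a || !c || h || !k) forces c = False.
  clause (c || h || v) is falsified — backtrack.
So h = True.
  then (!h || k) forces k = True.
  then (!c || !h || !k) forces c = False.
  then (!h || !k || !v) forces v = False.
Set a = False.
All clauses satisfied.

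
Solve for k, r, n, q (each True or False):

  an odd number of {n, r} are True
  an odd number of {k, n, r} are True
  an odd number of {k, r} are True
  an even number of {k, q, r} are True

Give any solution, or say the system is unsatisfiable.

k=F, r=T, n=F, q=T

{n, r}: 1 true → odd ✓
{k, n, r}: 1 true → odd ✓
{k, r}: 1 true → odd ✓
{k, q, r}: 2 true → even ✓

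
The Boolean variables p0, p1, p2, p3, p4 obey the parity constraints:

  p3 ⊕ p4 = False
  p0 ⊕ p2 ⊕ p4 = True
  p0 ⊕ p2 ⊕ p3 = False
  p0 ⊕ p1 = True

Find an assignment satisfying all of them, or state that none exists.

The formula is unsatisfiable.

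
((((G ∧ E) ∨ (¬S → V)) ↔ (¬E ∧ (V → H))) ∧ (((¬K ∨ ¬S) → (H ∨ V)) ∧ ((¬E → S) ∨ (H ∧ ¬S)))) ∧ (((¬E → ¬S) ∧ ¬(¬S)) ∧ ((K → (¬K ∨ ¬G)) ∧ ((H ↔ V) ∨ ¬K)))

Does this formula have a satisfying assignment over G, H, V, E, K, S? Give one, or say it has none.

Unsatisfiable

Case S = True: the formula simplifies to ((¬E ∧ (V → H)) ∧ (¬K → (H ∨ V))) ∧ (E ∧ ((K → (¬K ∨ ¬G)) ∧ ((H ↔ V) ∨ ¬K))).
  E = True: the conjunct ¬E is False.
  E = False: the conjunct E is False.
Case S = False: the conjunct ¬(¬S) becomes ¬(¬False) = False.
Both cases fail — unsatisfiable.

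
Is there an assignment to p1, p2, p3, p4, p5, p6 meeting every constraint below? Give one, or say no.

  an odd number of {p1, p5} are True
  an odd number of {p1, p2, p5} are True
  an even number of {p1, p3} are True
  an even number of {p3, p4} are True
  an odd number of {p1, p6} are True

p1=F, p2=F, p3=F, p4=F, p5=T, p6=T

{p1, p5}: 1 true → odd ✓
{p1, p2, p5}: 1 true → odd ✓
{p1, p3}: 0 true → even ✓
{p3, p4}: 0 true → even ✓
{p1, p6}: 1 true → odd ✓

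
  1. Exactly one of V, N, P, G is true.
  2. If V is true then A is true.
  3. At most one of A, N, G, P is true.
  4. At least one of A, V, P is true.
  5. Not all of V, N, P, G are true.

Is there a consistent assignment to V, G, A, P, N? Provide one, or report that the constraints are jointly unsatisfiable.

V: True, G: False, A: True, P: False, N: False

  (1) {V, N, P, G}: 1 true — exactly one ✓
  (2) V=T ⇒ A: T ✓
  (3) {A, N, G, P}: 1 true — at most one ✓
  (4) {A, V, P}: 2 true — at least one ✓
  (5) {V, N, P, G}: 1/4 true — not all ✓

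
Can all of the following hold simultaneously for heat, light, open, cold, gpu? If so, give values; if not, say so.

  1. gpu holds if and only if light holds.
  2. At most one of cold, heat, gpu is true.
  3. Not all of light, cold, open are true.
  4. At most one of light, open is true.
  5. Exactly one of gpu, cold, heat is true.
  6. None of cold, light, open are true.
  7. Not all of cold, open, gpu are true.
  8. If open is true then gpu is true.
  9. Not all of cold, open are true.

heat=T, light=F, open=F, cold=F, gpu=F

  (1) gpu=F, light=F — same ✓
  (2) {cold, heat, gpu}: 1 true — at most one ✓
  (3) {light, cold, open}: 0/3 true — not all ✓
  (4) {light, open}: 0 true — at most one ✓
  (5) {gpu, cold, heat}: 1 true — exactly one ✓
  (6) {cold, light, open}: 0 true — none ✓
  (7) {cold, open, gpu}: 0/3 true — not all ✓
  (8) open=F ⇒ gpu: vacuous ✓
  (9) {cold, open}: 0/2 true — not all ✓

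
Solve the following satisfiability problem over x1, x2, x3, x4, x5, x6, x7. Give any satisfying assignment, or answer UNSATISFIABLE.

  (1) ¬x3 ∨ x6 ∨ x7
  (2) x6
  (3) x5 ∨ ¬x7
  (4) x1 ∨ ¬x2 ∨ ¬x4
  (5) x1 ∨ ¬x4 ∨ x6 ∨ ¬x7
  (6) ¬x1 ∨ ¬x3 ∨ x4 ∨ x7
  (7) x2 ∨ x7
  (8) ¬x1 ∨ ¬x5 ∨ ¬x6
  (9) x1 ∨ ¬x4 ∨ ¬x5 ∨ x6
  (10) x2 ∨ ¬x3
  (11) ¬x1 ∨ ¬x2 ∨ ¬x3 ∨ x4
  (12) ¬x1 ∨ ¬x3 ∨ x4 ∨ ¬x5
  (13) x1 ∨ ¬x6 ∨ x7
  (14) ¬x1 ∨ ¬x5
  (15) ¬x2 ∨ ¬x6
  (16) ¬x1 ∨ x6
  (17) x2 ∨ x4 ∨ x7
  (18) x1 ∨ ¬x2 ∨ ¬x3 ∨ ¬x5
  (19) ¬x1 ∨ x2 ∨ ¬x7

Unit clause (x6) forces x6 = True.
In (¬x2 ∨ ¬x6) only ¬x2 is left, so x2 = False.
In (x2 ∨ x7) only x7 is left, so x7 = True.
In (x2 ∨ ¬x3) only ¬x3 is left, so x3 = False.
In (¬x1 ∨ x2 ∨ ¬x7) only ¬x1 is left, so x1 = False.
In (x5 ∨ ¬x7) only x5 is left, so x5 = True.
Set x4 = True.
All clauses satisfied.

x1 = False, x2 = False, x3 = False, x4 = True, x5 = True, x6 = True, x7 = True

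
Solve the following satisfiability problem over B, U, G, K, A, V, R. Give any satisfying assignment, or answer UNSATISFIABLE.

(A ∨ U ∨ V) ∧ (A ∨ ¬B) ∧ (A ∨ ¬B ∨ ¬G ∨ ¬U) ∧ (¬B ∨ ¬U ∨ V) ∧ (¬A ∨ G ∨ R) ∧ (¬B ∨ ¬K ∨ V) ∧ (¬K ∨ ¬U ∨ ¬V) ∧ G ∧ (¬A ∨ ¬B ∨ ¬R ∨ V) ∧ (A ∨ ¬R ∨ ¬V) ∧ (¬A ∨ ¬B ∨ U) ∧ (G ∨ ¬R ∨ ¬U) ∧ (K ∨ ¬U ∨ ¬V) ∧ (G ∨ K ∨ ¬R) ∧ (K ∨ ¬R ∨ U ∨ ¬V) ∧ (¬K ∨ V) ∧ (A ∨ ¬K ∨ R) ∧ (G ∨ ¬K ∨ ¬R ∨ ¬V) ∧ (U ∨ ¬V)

B = False, U = True, G = True, K = False, A = False, V = False, R = False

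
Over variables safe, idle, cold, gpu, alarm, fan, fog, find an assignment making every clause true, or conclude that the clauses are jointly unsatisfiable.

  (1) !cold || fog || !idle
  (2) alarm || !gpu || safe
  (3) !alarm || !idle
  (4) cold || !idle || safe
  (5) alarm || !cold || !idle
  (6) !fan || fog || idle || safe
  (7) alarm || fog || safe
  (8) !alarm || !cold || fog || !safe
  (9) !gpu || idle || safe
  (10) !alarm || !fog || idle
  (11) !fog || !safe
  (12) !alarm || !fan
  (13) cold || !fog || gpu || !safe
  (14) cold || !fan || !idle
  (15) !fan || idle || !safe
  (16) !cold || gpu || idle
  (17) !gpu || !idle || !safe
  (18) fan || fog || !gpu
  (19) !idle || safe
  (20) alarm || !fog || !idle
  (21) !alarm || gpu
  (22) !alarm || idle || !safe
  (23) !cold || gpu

Set safe = True.
  then (!fog || !safe) forces fog = False.
Set idle = False.
  then (!fan || idle || !safe) forces fan = False.
  then (fan || fog || !gpu) forces gpu = False.
  then (!alarm || gpu) forces alarm = False.
  then (!cold || gpu) forces cold = False.
All clauses satisfied.

safe: True, idle: False, cold: False, gpu: False, alarm: False, fan: False, fog: False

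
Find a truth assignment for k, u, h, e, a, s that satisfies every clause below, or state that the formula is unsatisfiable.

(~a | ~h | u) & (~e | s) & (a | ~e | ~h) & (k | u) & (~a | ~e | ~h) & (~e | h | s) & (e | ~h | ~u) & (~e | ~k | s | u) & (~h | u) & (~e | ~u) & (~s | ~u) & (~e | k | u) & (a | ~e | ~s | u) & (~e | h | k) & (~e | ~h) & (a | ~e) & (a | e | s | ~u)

Set k = True.
Set u = False.
  then (~h | u) forces h = False.
Set e = False.
Set a = False.
Set s = True.
All clauses satisfied.

k = True, u = False, h = False, e = False, a = False, s = True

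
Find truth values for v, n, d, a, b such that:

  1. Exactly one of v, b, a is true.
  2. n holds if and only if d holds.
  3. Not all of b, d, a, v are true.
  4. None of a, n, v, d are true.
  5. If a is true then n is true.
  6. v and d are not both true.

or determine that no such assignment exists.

v = False; n = False; d = False; a = False; b = True

  (1) {v, b, a}: 1 true — exactly one ✓
  (2) n=F, d=F — same ✓
  (3) {b, d, a, v}: 1/4 true — not all ✓
  (4) {a, n, v, d}: 0 true — none ✓
  (5) a=F ⇒ n: vacuous ✓
  (6) v=F, d=F — not both ✓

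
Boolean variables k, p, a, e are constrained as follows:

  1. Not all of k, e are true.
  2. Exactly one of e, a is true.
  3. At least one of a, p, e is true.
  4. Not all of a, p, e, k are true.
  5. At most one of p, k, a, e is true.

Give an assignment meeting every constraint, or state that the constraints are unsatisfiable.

k=F, p=F, a=F, e=T

  (1) {k, e}: 1/2 true — not all ✓
  (2) {e, a}: 1 true — exactly one ✓
  (3) {a, p, e}: 1 true — at least one ✓
  (4) {a, p, e, k}: 1/4 true — not all ✓
  (5) {p, k, a, e}: 1 true — at most one ✓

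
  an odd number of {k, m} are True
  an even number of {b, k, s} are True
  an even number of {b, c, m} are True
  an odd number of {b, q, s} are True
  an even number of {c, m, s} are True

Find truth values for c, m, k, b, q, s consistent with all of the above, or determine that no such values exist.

c: True; m: True; k: False; b: False; q: True; s: False

{k, m}: 1 true → odd ✓
{b, k, s}: 0 true → even ✓
{b, c, m}: 2 true → even ✓
{b, q, s}: 1 true → odd ✓
{c, m, s}: 2 true → even ✓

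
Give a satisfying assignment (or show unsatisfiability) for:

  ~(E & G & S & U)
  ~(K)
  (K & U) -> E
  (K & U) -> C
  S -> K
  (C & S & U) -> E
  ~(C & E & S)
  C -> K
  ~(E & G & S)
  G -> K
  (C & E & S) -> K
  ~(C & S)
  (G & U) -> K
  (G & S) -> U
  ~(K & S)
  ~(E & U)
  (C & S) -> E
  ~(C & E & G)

Unit clause (~K) forces K = False.
In (K | ~S) only ~S is left, so S = False.
In (~C | K) only ~C is left, so C = False.
In (~G | K) only ~G is left, so G = False.
Set U = False.
Set E = False.
All clauses satisfied.

G = False; K = False; C = False; U = False; E = False; S = False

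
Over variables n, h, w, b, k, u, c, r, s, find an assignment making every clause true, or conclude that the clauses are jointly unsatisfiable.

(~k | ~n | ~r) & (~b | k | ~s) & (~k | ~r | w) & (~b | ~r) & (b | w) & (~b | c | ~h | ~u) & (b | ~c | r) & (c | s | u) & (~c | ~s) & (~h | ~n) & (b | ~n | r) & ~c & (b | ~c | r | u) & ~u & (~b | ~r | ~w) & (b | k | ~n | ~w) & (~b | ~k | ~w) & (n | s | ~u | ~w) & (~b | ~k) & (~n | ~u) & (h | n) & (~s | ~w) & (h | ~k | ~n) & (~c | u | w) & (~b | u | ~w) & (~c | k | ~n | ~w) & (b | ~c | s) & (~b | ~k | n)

Case u = True:
  Clause (~u) is falsified — contradiction.
Case u = False:
  (~c) forces c = False.
  (c | s | u) forces s = True.
  (~s | ~w) forces w = False.
  (b | w) forces b = True.
  (~b | k | ~s) forces k = True.
  Clause (~b | ~k) is falsified — contradiction.
Both cases fail, so the formula is unsatisfiable.

UNSATISFIABLE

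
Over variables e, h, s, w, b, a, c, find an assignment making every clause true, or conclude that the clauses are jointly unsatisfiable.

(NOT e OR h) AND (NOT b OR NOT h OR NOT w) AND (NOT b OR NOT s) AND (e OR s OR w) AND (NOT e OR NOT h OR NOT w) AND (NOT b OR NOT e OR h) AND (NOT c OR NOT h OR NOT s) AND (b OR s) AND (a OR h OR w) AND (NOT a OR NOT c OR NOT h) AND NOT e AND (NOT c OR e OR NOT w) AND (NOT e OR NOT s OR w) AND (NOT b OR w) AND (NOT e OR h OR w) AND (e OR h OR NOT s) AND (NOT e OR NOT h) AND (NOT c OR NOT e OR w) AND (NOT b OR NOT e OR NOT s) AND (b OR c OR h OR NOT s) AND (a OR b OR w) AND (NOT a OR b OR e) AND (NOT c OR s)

e = False, h = False, s = False, w = True, b = True, a = True, c = False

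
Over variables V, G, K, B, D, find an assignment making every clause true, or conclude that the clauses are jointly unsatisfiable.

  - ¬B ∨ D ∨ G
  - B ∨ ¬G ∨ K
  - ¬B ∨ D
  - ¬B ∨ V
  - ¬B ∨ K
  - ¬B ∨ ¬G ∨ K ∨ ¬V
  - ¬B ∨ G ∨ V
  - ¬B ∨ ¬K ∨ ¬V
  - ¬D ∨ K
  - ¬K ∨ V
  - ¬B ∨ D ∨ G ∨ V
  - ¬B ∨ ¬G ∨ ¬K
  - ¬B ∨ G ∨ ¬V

Set V = True.
Set G = False.
  then (¬B ∨ G ∨ ¬V) forces B = False.
Set K = True.
Set D = False.
All clauses satisfied.

V = True; G = False; K = True; B = False; D = False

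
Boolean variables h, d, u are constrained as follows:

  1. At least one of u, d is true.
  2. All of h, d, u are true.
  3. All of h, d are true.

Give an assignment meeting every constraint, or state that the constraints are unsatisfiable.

h = True, d = True, u = True

  (1) {u, d}: 2 true — at least one ✓
  (2) {h, d, u}: all 3 true ✓
  (3) {h, d}: all 2 true ✓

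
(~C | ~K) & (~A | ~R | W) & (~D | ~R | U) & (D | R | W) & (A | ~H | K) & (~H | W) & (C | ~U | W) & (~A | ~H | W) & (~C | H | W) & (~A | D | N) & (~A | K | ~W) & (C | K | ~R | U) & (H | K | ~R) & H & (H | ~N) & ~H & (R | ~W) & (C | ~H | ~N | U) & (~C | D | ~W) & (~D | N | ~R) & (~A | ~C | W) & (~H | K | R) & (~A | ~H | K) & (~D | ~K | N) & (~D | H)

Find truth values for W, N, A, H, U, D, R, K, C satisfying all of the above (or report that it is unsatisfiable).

Case H = True:
  Clause (~H) is falsified — contradiction.
Case H = False:
  Clause (H) is falsified — contradiction.
Both cases fail, so the formula is unsatisfiable.

Unsatisfiable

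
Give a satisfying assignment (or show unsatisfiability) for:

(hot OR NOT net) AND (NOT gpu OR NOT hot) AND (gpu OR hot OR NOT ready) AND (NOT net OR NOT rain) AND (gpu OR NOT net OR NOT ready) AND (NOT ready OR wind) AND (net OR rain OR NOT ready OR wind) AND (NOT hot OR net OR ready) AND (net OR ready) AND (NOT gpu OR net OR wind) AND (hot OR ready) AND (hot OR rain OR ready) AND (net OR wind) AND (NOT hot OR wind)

rain = True; wind = True; hot = True; ready = True; gpu = False; net = False

Set rain = True.
  then (NOT net OR NOT rain) forces net = False.
  then (net OR ready) forces ready = True.
  then (net OR wind) forces wind = True.
Set hot = True.
  then (NOT gpu OR NOT hot) forces gpu = False.
All clauses satisfied.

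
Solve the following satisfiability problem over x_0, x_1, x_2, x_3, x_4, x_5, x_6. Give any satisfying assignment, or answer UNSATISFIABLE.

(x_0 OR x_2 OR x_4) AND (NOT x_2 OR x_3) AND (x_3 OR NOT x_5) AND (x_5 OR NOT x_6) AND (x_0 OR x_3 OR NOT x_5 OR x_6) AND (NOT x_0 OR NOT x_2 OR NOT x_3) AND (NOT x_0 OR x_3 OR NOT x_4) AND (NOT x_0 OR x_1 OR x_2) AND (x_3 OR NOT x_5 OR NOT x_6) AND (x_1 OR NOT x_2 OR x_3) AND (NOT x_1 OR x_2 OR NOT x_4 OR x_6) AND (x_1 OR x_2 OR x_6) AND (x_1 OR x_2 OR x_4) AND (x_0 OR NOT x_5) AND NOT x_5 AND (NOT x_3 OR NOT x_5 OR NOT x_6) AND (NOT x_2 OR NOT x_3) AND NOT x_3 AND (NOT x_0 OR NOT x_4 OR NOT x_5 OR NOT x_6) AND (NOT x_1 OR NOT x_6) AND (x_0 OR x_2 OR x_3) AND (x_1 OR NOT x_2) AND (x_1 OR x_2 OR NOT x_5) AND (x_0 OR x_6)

Unit clause (NOT x_5) forces x_5 = False.
Unit clause (NOT x_3) forces x_3 = False.
In (NOT x_2 OR x_3) only NOT x_2 is left, so x_2 = False.
In (x_5 OR NOT x_6) only NOT x_6 is left, so x_6 = False.
In (x_1 OR x_2 OR x_6) only x_1 is left, so x_1 = True.
In (x_0 OR x_2 OR x_3) only x_0 is left, so x_0 = True.
In (NOT x_0 OR x_3 OR NOT x_4) only NOT x_4 is left, so x_4 = False.
All clauses satisfied.

x_0 = True; x_1 = True; x_2 = False; x_3 = False; x_4 = False; x_5 = False; x_6 = False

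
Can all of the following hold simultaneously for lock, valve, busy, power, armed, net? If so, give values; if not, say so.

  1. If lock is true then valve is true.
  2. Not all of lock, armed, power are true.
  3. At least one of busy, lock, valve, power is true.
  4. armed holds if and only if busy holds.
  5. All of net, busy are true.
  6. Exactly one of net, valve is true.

lock = False, valve = False, busy = True, power = False, armed = True, net = True

  (1) lock=F ⇒ valve: vacuous ✓
  (2) {lock, armed, power}: 1/3 true — not all ✓
  (3) {busy, lock, valve, power}: 1 true — at least one ✓
  (4) armed=T, busy=T — same ✓
  (5) {net, busy}: all 2 true ✓
  (6) {net, valve}: 1 true — exactly one ✓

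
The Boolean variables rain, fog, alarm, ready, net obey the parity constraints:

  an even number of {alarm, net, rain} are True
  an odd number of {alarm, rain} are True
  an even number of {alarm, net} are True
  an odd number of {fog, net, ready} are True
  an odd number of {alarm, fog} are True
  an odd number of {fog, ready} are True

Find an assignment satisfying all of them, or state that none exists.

Adding constraints 1, 2, 4, 6 mod 2: every variable appears an even number of times on the left, so the left side is 0.
But the right sides sum to 1 (mod 2). 0 ≠ 1 — the system is inconsistent.

Unsatisfiable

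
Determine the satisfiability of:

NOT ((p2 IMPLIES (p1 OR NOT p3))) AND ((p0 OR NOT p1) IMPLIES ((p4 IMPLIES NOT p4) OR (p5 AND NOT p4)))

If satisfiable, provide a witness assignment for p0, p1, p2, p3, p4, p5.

p0 = True, p1 = False, p2 = True, p3 = True, p4 = False, p5 = False

  NOT ((p2 IMPLIES (p1 OR NOT p3))) = True
    p2 IMPLIES (p1 OR NOT p3) = False
      p1 OR NOT p3 = False
        NOT p3 = False
  (p0 OR NOT p1) IMPLIES ((p4 IMPLIES NOT p4) OR (p5 AND NOT p4)) = True
    p0 OR NOT p1 = True
      NOT p1 = True
    (p4 IMPLIES NOT p4) OR (p5 AND NOT p4) = True
      p4 IMPLIES NOT p4 = True
        NOT p4 = True
      p5 AND NOT p4 = False
        NOT p4 = True
Both conjuncts True, so the formula holds.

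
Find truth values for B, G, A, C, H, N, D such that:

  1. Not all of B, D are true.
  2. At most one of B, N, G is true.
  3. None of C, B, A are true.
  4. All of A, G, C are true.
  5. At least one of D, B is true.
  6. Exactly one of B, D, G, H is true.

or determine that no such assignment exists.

Case A = True:
  Constraint (3) is violated (A=T) — contradiction.
Case A = False:
  Constraint (4) is violated (A=F) — contradiction.
Both cases fail — unsatisfiable.

Unsatisfiable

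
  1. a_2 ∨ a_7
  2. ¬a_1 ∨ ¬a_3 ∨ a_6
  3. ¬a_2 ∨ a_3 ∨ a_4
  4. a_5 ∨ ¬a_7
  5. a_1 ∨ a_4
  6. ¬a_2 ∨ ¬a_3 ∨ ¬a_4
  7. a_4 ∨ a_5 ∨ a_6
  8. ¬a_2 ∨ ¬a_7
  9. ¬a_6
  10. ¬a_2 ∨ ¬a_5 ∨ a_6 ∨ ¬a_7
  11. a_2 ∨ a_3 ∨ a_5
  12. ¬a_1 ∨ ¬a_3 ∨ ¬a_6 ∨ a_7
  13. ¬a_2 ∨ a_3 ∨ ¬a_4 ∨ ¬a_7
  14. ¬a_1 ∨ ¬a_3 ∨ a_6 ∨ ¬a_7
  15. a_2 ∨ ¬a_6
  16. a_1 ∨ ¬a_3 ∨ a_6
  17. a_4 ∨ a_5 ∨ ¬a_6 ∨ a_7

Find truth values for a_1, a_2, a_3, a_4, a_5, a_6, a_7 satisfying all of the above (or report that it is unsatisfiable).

Unit clause (¬a_6) forces a_6 = False.
Set a_1 = True.
  then (¬a_1 ∨ ¬a_3 ∨ a_6) forces a_3 = False.
Set a_2 = True.
  then (¬a_2 ∨ a_3 ∨ a_4) forces a_4 = True.
  then (¬a_2 ∨ ¬a_7) forces a_7 = False.
Set a_5 = False.
All clauses satisfied.

a_1: True, a_2: True, a_3: False, a_4: True, a_5: False, a_6: False, a_7: False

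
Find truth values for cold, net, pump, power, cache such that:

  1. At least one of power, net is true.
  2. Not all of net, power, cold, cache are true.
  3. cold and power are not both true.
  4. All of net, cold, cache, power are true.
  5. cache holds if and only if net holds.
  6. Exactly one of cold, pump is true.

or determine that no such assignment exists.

Case cold = True:
  (3) with cold=T forces power = False.
  Constraint (4) is violated (power=F) — contradiction.
Case cold = False:
  Constraint (4) is violated (cold=F) — contradiction.
Both cases fail — unsatisfiable.

Unsatisfiable — no assignment works.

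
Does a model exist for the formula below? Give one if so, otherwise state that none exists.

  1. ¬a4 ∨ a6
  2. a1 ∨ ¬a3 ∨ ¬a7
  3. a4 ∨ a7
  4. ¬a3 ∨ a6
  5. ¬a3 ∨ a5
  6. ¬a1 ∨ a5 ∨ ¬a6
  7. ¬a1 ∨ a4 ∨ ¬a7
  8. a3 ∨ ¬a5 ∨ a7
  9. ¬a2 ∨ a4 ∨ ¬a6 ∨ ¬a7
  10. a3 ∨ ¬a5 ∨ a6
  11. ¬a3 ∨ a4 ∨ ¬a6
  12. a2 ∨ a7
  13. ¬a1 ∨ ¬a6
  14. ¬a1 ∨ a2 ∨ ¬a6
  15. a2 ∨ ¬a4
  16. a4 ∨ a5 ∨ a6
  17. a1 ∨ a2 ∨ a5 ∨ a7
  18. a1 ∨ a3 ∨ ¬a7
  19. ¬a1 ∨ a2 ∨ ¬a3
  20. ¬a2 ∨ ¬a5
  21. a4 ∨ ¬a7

a1: False; a2: True; a3: False; a4: True; a5: False; a6: True; a7: False

Try a1 = True:
  (¬a1 ∨ ¬a6) forces a6 = False.
  (¬a4 ∨ a6) forces a4 = False.
  (a4 ∨ a7) forces a7 = True.
  clause (¬a1 ∨ a4 ∨ ¬a7) is falsified — backtrack.
So a1 = False.
Set a2 = True.
  then (¬a2 ∨ ¬a5) forces a5 = False.
  then (¬a3 ∨ a5) forces a3 = False.
  then (a1 ∨ a3 ∨ ¬a7) forces a7 = False.
  then (a4 ∨ a7) forces a4 = True.
  then (¬a4 ∨ a6) forces a6 = True.
All clauses satisfied.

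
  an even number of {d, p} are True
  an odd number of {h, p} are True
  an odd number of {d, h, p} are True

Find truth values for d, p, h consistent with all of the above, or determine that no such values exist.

d = False; p = False; h = True

{d, p}: 0 true → even ✓
{h, p}: 1 true → odd ✓
{d, h, p}: 1 true → odd ✓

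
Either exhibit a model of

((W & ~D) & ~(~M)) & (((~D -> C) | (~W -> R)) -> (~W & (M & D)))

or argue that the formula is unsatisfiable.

Unsatisfiable — no assignment works.

Case W = True: the conjunct ((~D -> C) | (~W -> R)) -> (~W & (M & D)) becomes ((~D -> C) | True) -> (False & (M & D)) = False.
Case W = False: the conjunct W is False.
Both cases fail — unsatisfiable.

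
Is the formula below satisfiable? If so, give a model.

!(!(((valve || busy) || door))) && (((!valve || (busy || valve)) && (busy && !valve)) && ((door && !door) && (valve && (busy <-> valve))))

The formula is unsatisfiable.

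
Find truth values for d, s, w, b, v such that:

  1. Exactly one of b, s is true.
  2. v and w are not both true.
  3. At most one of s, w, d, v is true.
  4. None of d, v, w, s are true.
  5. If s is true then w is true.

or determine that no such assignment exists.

d: False, s: False, w: False, b: True, v: False

  (1) {b, s}: 1 true — exactly one ✓
  (2) v=F, w=F — not both ✓
  (3) {s, w, d, v}: 0 true — at most one ✓
  (4) {d, v, w, s}: 0 true — none ✓
  (5) s=F ⇒ w: vacuous ✓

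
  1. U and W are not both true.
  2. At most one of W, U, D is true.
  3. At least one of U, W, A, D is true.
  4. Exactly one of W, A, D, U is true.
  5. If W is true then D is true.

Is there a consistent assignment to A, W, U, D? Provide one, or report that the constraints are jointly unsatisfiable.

A=T, W=F, U=F, D=F

  (1) U=F, W=F — not both ✓
  (2) {W, U, D}: 0 true — at most one ✓
  (3) {U, W, A, D}: 1 true — at least one ✓
  (4) {W, A, D, U}: 1 true — exactly one ✓
  (5) W=F ⇒ D: vacuous ✓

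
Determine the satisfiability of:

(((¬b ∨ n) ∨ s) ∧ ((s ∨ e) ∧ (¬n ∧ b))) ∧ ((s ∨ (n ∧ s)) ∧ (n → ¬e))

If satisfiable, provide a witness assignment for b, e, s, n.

b: True; e: False; s: True; n: False

  ((¬b ∨ n) ∨ s) ∧ ((s ∨ e) ∧ (¬n ∧ b)) = True
    (¬b ∨ n) ∨ s = True
      ¬b ∨ n = False
        ¬b = False
    (s ∨ e) ∧ (¬n ∧ b) = True
      s ∨ e = True
      ¬n ∧ b = True
        ¬n = True
  (s ∨ (n ∧ s)) ∧ (n → ¬e) = True
    s ∨ (n ∧ s) = True
      n ∧ s = False
    n → ¬e = True
      ¬e = True
Both conjuncts True, so the formula holds.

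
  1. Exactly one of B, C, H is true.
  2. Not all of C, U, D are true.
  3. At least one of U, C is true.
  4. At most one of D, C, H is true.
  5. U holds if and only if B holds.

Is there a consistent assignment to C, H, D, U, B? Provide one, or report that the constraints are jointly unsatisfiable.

C = False, H = False, D = False, U = True, B = True

  (1) {B, C, H}: 1 true — exactly one ✓
  (2) {C, U, D}: 1/3 true — not all ✓
  (3) {U, C}: 1 true — at least one ✓
  (4) {D, C, H}: 0 true — at most one ✓
  (5) U=T, B=T — same ✓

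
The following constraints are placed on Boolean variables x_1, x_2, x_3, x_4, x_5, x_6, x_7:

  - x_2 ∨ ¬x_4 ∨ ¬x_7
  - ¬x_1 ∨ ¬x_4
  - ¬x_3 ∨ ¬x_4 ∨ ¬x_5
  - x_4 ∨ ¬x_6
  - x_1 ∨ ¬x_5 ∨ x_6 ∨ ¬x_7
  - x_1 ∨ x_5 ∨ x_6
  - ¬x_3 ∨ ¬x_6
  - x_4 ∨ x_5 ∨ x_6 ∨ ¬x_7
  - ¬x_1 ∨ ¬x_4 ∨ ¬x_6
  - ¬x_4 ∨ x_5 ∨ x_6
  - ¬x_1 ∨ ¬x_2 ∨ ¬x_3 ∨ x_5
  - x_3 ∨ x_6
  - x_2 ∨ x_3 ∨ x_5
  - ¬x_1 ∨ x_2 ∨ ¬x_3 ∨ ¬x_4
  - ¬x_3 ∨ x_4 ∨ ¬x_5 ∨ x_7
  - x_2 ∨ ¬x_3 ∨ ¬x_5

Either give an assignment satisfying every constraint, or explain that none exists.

x_1: False, x_2: True, x_3: False, x_4: True, x_5: True, x_6: True, x_7: False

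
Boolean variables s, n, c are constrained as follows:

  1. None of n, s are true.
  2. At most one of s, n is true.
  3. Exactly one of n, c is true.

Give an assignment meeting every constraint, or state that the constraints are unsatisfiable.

s: False, n: False, c: True

  (1) {n, s}: 0 true — none ✓
  (2) {s, n}: 0 true — at most one ✓
  (3) {n, c}: 1 true — exactly one ✓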